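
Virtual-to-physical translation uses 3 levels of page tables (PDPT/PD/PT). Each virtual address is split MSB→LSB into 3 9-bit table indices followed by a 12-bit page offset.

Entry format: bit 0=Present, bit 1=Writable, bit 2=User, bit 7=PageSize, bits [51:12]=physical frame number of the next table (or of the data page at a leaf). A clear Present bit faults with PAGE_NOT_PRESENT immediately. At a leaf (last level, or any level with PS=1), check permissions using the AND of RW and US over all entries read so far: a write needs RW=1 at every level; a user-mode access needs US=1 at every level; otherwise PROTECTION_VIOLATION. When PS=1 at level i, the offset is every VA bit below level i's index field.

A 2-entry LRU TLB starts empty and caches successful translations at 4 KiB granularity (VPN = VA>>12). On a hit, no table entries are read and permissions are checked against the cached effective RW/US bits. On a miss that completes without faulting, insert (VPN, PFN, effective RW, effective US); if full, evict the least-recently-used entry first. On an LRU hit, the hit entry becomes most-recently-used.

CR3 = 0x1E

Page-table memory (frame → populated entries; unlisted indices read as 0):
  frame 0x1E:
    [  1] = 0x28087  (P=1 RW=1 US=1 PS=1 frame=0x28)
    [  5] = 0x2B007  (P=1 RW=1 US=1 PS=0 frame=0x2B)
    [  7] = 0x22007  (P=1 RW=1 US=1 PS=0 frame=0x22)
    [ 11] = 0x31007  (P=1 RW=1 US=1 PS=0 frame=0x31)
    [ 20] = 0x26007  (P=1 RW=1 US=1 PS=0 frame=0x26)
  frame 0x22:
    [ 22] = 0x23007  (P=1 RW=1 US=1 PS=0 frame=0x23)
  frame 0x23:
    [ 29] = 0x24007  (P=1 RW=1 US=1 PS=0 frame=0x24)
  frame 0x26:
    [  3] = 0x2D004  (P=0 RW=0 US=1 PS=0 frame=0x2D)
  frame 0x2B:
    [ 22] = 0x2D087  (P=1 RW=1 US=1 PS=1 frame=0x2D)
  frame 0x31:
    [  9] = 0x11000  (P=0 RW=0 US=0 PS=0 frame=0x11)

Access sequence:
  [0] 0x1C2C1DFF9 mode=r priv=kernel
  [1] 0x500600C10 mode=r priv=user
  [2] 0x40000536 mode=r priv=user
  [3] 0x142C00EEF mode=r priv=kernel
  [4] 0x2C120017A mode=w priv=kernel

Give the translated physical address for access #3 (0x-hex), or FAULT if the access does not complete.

Per-access translation:
#0 VA=0x1C2C1DFF9 (r,kernel):
  lvl0: tbl 0x1E, slot 7 ⇒ 0x22007 (P1/RW1/US1/PS0)
  lvl1: tbl 0x22, slot 22 ⇒ 0x23007 (P1/RW1/US1/PS0)
  lvl2: tbl 0x23, slot 29 ⇒ 0x24007 (P1/RW1/US1/PS0)
  ✓ 0x24FF9  — 3 lookups
#1 VA=0x500600C10 (r,user):
  lvl0: tbl 0x1E, slot 20 ⇒ 0x26007 (P1/RW1/US1/PS0)
  lvl1: tbl 0x26, slot 3 ⇒ 0x2D004 (P0/RW0/US1/PS0)
  ✗ PAGE_NOT_PRESENT  [2 reads]
#2 VA=0x40000536 (r,user):
  lvl0: tbl 0x1E, slot 1 ⇒ 0x28087 (P1/RW1/US1/PS1)
  ✓ 0x28536 (huge @L0)  — 1 lookups
#3 VA=0x142C00EEF (r,kernel):
  lvl0: tbl 0x1E, slot 5 ⇒ 0x2B007 (P1/RW1/US1/PS0)
  lvl1: tbl 0x2B, slot 22 ⇒ 0x2D087 (P1/RW1/US1/PS1)
  ✓ 0x2DEEF (huge @L1)  — 2 lookups
#4 VA=0x2C120017A (w,kernel):
  lvl0: tbl 0x1E, slot 11 ⇒ 0x31007 (P1/RW1/US1/PS0)
  lvl1: tbl 0x31, slot 9 ⇒ 0x11000 (P0/RW0/US0/PS0)
  ✗ PAGE_NOT_PRESENT  [2 reads]

Access #3 PA: 0x2DEEF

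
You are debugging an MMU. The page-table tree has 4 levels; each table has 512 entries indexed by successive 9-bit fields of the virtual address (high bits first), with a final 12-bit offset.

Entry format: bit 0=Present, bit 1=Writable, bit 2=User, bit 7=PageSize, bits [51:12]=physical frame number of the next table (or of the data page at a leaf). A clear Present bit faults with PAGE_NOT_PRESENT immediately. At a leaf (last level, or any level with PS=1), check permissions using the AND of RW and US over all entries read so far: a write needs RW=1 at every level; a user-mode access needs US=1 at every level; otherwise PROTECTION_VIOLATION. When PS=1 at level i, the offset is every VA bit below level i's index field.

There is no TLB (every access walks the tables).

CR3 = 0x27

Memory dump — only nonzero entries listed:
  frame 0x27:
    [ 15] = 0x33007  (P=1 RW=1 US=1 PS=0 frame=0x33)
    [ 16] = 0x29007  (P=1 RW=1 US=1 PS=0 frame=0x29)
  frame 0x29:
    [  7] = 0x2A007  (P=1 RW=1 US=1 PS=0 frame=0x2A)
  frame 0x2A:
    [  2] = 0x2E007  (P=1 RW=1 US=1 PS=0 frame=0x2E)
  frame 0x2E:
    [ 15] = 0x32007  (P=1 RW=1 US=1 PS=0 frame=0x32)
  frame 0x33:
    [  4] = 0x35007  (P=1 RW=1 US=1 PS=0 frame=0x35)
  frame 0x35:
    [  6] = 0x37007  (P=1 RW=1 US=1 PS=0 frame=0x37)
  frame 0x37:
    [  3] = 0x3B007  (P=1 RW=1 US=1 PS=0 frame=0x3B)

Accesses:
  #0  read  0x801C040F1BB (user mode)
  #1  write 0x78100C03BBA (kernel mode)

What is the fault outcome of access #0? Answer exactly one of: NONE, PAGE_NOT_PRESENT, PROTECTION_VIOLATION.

Per-access translation:
#0 VA=0x801C040F1BB (r,user):
  L0 @0x27[16] → 0x29007  P=1,RW=1,US=1,PS=0
  L1 @0x29[7] → 0x2A007  P=1,RW=1,US=1,PS=0
  L2 @0x2A[2] → 0x2E007  P=1,RW=1,US=1,PS=0
  L3 @0x2E[15] → 0x32007  P=1,RW=1,US=1,PS=0
  → PA=0x321BB  (4 entries read)
#1 VA=0x78100C03BBA (w,kernel):
  L0 @0x27[15] → 0x33007  P=1,RW=1,US=1,PS=0
  L1 @0x33[4] → 0x35007  P=1,RW=1,US=1,PS=0
  L2 @0x35[6] → 0x37007  P=1,RW=1,US=1,PS=0
  L3 @0x37[3] → 0x3B007  P=1,RW=1,US=1,PS=0
  → PA=0x3BBBA  (4 entries read)

Access #0 fault: NONE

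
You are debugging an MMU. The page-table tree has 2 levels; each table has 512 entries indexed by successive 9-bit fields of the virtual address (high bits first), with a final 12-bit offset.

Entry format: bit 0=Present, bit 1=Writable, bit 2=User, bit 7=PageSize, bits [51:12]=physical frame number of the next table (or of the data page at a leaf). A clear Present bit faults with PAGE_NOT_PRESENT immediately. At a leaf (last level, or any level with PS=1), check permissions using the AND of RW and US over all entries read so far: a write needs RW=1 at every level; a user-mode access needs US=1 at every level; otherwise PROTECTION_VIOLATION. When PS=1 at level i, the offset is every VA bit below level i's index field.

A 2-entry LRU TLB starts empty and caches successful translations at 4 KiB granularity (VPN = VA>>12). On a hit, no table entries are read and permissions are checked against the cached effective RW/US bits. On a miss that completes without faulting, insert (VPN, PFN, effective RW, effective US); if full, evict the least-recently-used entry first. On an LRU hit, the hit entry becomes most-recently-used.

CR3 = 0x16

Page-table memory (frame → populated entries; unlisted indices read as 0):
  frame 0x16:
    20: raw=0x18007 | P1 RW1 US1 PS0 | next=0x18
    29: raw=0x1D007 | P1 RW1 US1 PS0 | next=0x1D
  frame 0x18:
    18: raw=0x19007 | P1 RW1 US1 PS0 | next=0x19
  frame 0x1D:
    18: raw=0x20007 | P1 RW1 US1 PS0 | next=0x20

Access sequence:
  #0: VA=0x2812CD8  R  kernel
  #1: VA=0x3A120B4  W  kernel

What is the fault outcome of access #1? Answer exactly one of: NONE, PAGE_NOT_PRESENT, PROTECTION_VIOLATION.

Walk each access:
#0 VA=0x2812CD8 (r,kernel):
  lvl0: tbl 0x16, slot 20 ⇒ 0x18007 (P1/RW1/US1/PS0)
  lvl1: tbl 0x18, slot 18 ⇒ 0x19007 (P1/RW1/US1/PS0)
  ✓ 0x19CD8  — 2 lookups
#1 VA=0x3A120B4 (w,kernel):
  lvl0: tbl 0x16, slot 29 ⇒ 0x1D007 (P1/RW1/US1/PS0)
  lvl1: tbl 0x1D, slot 18 ⇒ 0x20007 (P1/RW1/US1/PS0)
  ✓ 0x200B4  — 2 lookups

Access #1 fault: NONE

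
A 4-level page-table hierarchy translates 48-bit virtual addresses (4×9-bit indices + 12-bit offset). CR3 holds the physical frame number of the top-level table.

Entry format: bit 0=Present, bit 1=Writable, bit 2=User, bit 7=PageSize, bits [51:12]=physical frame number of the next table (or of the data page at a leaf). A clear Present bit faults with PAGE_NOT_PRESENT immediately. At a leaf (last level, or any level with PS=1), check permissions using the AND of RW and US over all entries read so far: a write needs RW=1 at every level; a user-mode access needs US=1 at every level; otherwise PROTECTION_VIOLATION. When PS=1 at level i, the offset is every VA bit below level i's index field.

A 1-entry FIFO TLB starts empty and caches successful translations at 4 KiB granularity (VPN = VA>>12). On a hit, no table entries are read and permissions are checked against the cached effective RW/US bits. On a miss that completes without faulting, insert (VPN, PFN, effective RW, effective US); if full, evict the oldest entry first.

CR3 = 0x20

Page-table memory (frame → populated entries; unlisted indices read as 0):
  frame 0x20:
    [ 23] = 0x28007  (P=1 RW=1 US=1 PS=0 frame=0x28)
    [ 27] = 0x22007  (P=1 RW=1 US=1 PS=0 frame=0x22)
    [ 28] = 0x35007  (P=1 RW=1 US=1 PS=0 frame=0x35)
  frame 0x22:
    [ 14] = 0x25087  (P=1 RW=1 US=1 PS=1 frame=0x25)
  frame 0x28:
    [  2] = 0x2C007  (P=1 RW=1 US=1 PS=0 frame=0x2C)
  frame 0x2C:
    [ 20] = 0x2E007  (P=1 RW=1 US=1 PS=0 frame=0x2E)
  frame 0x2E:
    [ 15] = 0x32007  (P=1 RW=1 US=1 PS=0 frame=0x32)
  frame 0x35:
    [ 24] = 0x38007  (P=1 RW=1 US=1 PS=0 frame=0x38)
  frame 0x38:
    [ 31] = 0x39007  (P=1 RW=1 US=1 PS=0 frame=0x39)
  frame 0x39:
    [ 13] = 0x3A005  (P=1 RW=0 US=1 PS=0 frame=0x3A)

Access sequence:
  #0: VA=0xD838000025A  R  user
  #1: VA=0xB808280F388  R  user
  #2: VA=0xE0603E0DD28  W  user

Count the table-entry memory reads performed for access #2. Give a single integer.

Trace:
#0 VA=0xD838000025A (r,user):
  lvl0: tbl 0x20, slot 27 ⇒ 0x22007 (P1/RW1/US1/PS0)
  lvl1: tbl 0x22, slot 14 ⇒ 0x25087 (P1/RW1/US1/PS1)
  → PA=0x2525A (huge @L1)  (2 entries read)
#1 VA=0xB808280F388 (r,user):
  lvl0: tbl 0x20, slot 23 ⇒ 0x28007 (P1/RW1/US1/PS0)
  lvl1: tbl 0x28, slot 2 ⇒ 0x2C007 (P1/RW1/US1/PS0)
  lvl2: tbl 0x2C, slot 20 ⇒ 0x2E007 (P1/RW1/US1/PS0)
  lvl3: tbl 0x2E, slot 15 ⇒ 0x32007 (P1/RW1/US1/PS0)
  → PA=0x32388  (4 entries read)
#2 VA=0xE0603E0DD28 (w,user):
  lvl0: tbl 0x20, slot 28 ⇒ 0x35007 (P1/RW1/US1/PS0)
  lvl1: tbl 0x35, slot 24 ⇒ 0x38007 (P1/RW1/US1/PS0)
  lvl2: tbl 0x38, slot 31 ⇒ 0x39007 (P1/RW1/US1/PS0)
  lvl3: tbl 0x39, slot 13 ⇒ 0x3A005 (P1/RW0/US1/PS0)
  ✗ PROTECTION_VIOLATION  [4 reads]

Entries read for #2: 4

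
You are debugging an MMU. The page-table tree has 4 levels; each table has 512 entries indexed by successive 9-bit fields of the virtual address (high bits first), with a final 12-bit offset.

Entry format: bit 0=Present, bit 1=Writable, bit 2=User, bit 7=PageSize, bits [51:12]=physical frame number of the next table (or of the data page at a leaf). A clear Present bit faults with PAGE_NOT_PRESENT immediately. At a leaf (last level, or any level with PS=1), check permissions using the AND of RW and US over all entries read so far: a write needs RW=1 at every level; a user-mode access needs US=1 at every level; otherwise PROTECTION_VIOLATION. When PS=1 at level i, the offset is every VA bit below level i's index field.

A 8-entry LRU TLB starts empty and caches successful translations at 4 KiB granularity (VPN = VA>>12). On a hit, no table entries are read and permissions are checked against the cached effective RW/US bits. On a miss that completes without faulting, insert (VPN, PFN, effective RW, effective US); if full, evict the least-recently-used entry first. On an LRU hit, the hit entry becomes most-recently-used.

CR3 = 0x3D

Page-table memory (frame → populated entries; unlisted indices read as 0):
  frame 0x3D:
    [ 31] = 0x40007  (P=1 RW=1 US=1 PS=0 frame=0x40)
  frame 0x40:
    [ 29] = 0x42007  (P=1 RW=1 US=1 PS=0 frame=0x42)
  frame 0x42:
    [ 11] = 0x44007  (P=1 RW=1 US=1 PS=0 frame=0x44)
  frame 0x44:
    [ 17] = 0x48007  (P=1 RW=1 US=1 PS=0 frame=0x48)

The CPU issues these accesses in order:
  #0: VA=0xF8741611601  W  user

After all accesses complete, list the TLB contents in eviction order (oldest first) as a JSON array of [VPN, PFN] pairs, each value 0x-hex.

Walk each access:
#0 VA=0xF8741611601 (w,user):
  L0 @0x3D[31] → 0x40007  P=1,RW=1,US=1,PS=0
  L1 @0x40[29] → 0x42007  P=1,RW=1,US=1,PS=0
  L2 @0x42[11] → 0x44007  P=1,RW=1,US=1,PS=0
  L3 @0x44[17] → 0x48007  P=1,RW=1,US=1,PS=0
  ✓ 0x48601  — 4 lookups

TLB: [["0xF8741611", "0x48"]]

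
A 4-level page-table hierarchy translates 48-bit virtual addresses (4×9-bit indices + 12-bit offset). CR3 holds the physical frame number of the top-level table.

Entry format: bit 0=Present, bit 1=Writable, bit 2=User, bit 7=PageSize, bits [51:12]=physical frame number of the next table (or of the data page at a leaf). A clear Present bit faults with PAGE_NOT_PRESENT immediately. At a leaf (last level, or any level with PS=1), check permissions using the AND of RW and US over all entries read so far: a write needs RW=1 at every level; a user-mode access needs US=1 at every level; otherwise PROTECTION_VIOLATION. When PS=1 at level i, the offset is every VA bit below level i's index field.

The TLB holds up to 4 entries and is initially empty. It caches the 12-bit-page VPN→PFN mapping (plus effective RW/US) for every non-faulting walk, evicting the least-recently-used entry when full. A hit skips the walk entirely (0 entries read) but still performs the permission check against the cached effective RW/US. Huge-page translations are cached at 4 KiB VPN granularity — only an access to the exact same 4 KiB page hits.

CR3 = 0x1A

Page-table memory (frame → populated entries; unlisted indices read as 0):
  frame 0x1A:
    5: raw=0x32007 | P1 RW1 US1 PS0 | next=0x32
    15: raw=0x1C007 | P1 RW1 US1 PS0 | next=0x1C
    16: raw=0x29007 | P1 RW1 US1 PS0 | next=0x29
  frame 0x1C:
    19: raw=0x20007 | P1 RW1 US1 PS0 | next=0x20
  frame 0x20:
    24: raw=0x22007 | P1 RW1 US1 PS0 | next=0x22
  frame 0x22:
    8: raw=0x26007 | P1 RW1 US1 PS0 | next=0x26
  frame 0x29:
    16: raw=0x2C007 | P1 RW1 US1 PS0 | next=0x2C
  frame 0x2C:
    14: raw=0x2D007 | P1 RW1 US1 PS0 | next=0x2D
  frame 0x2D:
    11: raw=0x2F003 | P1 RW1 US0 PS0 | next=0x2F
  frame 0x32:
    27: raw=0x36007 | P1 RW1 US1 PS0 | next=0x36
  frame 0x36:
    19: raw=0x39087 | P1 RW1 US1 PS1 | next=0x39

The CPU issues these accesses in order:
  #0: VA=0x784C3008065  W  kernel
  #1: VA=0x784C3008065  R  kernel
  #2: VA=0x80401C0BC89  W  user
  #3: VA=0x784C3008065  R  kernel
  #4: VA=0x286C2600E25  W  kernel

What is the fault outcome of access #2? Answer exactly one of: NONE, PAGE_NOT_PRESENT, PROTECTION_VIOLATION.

Per-access translation:
#0 VA=0x784C3008065 (w,kernel):
  [0] read 0x1A idx=15: raw=0x1C007 flags P=1 W=1 U=1 S=0
  [1] read 0x1C idx=19: raw=0x20007 flags P=1 W=1 U=1 S=0
  [2] read 0x20 idx=24: raw=0x22007 flags P=1 W=1 U=1 S=0
  [3] read 0x22 idx=8: raw=0x26007 flags P=1 W=1 U=1 S=0
  ⇒ phys 0x26065  [4 reads]
#1 VA=0x784C3008065 (r,kernel):
  TLB hit vpn=0x784C3008 → PA=0x26065
#2 VA=0x80401C0BC89 (w,user):
  [0] read 0x1A idx=16: raw=0x29007 flags P=1 W=1 U=1 S=0
  [1] read 0x29 idx=16: raw=0x2C007 flags P=1 W=1 U=1 S=0
  [2] read 0x2C idx=14: raw=0x2D007 flags P=1 W=1 U=1 S=0
  [3] read 0x2D idx=11: raw=0x2F003 flags P=1 W=1 U=0 S=0
  ✗ PROTECTION_VIOLATION  [4 reads]
#3 VA=0x784C3008065 (r,kernel):
  TLB hit vpn=0x784C3008 → PA=0x26065
#4 VA=0x286C2600E25 (w,kernel):
  [0] read 0x1A idx=5: raw=0x32007 flags P=1 W=1 U=1 S=0
  [1] read 0x32 idx=27: raw=0x36007 flags P=1 W=1 U=1 S=0
  [2] read 0x36 idx=19: raw=0x39087 flags P=1 W=1 U=1 S=1
  ⇒ phys 0x39E25 (huge @L2)  [3 reads]

Access #2 fault: PROTECTION_VIOLATION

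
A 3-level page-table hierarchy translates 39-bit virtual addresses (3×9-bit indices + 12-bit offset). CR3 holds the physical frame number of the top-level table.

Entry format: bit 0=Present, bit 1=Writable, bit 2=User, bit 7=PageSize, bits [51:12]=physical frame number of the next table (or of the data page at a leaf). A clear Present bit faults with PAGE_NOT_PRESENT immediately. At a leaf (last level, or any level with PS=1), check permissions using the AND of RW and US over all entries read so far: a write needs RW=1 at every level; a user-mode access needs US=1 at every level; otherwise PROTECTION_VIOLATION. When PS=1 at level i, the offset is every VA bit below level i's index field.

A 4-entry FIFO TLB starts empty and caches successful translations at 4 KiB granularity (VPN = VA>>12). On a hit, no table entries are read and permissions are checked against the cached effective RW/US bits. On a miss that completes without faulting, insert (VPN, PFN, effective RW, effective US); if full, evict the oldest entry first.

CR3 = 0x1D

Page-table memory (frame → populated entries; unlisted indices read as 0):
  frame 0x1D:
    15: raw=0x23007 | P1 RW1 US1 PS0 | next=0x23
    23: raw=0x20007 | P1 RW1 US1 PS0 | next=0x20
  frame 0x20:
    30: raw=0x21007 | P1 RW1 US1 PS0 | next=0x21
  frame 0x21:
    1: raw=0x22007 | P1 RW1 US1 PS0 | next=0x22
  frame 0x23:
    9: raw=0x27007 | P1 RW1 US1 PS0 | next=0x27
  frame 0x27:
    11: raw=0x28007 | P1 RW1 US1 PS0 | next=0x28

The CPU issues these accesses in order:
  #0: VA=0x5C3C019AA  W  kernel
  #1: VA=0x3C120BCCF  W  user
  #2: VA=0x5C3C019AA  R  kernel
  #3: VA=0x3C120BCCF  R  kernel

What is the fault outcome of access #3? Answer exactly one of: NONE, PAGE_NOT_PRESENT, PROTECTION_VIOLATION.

Trace:
#0 VA=0x5C3C019AA (w,kernel):
  lvl0: tbl 0x1D, slot 23 ⇒ 0x20007 (P1/RW1/US1/PS0)
  lvl1: tbl 0x20, slot 30 ⇒ 0x21007 (P1/RW1/US1/PS0)
  lvl2: tbl 0x21, slot 1 ⇒ 0x22007 (P1/RW1/US1/PS0)
  ✓ 0x229AA  — 3 lookups
#1 VA=0x3C120BCCF (w,user):
  lvl0: tbl 0x1D, slot 15 ⇒ 0x23007 (P1/RW1/US1/PS0)
  lvl1: tbl 0x23, slot 9 ⇒ 0x27007 (P1/RW1/US1/PS0)
  lvl2: tbl 0x27, slot 11 ⇒ 0x28007 (P1/RW1/US1/PS0)
  ✓ 0x28CCF  — 3 lookups
#2 VA=0x5C3C019AA (r,kernel):
  TLB hit vpn=0x5C3C01 → PA=0x229AA
#3 VA=0x3C120BCCF (r,kernel):
  TLB hit vpn=0x3C120B → PA=0x28CCF

Access #3 fault: NONE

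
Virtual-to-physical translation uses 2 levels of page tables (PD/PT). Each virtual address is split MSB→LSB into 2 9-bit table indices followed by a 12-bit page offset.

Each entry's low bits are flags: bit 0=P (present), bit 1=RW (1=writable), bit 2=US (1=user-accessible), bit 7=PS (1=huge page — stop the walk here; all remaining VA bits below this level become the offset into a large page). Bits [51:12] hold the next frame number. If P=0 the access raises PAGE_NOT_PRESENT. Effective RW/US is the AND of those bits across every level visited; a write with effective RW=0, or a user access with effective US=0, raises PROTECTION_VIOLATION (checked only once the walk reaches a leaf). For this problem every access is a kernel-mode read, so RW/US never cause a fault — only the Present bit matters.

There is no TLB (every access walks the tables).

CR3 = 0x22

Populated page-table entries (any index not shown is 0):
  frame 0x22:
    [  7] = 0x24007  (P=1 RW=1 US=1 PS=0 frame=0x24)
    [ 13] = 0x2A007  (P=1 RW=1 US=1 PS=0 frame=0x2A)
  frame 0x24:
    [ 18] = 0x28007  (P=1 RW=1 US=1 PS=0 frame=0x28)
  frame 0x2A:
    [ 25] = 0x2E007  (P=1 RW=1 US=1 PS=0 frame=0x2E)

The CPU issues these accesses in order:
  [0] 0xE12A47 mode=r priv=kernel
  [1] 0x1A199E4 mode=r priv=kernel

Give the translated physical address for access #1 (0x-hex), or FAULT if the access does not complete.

Trace:
#0 VA=0xE12A47 (r,kernel):
  lvl0: tbl 0x22, slot 7 ⇒ 0x24007 (P1/RW1/US1/PS0)
  lvl1: tbl 0x24, slot 18 ⇒ 0x28007 (P1/RW1/US1/PS0)
  ✓ 0x28A47  — 2 lookups
#1 VA=0x1A199E4 (r,kernel):
  lvl0: tbl 0x22, slot 13 ⇒ 0x2A007 (P1/RW1/US1/PS0)
  lvl1: tbl 0x2A, slot 25 ⇒ 0x2E007 (P1/RW1/US1/PS0)
  ✓ 0x2E9E4  — 2 lookups

Access #1 PA: 0x2E9E4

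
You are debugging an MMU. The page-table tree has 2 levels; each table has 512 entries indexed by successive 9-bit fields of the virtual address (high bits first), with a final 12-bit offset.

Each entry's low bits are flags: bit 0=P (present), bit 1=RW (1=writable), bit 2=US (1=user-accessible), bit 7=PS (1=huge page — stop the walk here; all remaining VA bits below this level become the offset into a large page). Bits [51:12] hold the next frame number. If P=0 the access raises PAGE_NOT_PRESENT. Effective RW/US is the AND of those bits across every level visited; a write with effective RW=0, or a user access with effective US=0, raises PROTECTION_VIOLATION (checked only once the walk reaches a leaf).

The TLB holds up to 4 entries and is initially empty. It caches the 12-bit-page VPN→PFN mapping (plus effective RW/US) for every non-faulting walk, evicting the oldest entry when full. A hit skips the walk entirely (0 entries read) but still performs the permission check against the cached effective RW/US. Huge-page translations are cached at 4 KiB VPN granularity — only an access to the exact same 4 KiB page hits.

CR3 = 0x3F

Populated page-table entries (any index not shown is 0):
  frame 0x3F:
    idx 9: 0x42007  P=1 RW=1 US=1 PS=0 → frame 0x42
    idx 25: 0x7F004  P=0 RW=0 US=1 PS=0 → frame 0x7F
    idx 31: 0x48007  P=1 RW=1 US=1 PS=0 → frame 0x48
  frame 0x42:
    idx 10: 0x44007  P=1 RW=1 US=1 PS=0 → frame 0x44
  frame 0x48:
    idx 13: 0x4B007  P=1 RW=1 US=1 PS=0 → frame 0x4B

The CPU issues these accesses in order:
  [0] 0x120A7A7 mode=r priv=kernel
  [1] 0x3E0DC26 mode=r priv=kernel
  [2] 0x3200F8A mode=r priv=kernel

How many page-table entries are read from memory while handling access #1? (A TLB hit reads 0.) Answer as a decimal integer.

Trace:
#0 VA=0x120A7A7 (r,kernel):
  [0] read 0x3F idx=9: raw=0x42007 flags P=1 W=1 U=1 S=0
  [1] read 0x42 idx=10: raw=0x44007 flags P=1 W=1 U=1 S=0
  ⇒ phys 0x447A7  [2 reads]
#1 VA=0x3E0DC26 (r,kernel):
  [0] read 0x3F idx=31: raw=0x48007 flags P=1 W=1 U=1 S=0
  [1] read 0x48 idx=13: raw=0x4B007 flags P=1 W=1 U=1 S=0
  ⇒ phys 0x4BC26  [2 reads]
#2 VA=0x3200F8A (r,kernel):
  [0] read 0x3F idx=25: raw=0x7F004 flags P=0 W=0 U=1 S=0
  ⇒ fault: PAGE_NOT_PRESENT  — 1 lookups

Entries read for #1: 2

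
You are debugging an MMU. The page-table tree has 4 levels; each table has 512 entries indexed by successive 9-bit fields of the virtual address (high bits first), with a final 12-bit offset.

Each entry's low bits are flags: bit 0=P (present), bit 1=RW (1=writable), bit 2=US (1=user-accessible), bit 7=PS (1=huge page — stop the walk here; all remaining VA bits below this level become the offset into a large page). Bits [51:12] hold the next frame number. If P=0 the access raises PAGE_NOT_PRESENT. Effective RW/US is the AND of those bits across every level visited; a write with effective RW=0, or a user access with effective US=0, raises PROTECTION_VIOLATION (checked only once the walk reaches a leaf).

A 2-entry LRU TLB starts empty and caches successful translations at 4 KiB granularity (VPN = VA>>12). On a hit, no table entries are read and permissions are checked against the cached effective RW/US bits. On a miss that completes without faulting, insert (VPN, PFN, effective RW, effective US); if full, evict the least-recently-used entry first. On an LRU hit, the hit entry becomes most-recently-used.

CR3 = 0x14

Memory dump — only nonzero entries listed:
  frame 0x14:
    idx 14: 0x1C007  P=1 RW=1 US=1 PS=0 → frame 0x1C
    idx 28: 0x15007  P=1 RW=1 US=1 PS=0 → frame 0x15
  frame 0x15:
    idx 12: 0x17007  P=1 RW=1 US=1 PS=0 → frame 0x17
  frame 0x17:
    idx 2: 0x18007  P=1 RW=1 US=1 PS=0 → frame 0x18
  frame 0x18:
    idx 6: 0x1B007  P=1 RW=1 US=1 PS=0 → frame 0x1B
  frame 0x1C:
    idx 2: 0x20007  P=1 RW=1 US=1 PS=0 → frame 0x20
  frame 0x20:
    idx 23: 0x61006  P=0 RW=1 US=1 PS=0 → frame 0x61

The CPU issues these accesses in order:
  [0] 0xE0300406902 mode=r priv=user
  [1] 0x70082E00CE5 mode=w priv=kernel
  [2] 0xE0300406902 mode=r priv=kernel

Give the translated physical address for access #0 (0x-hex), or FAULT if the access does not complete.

Trace:
#0 VA=0xE0300406902 (r,user):
  [0] read 0x14 idx=28: raw=0x15007 flags P=1 W=1 U=1 S=0
  [1] read 0x15 idx=12: raw=0x17007 flags P=1 W=1 U=1 S=0
  [2] read 0x17 idx=2: raw=0x18007 flags P=1 W=1 U=1 S=0
  [3] read 0x18 idx=6: raw=0x1B007 flags P=1 W=1 U=1 S=0
  ✓ 0x1B902  — 4 lookups
#1 VA=0x70082E00CE5 (w,kernel):
  [0] read 0x14 idx=14: raw=0x1C007 flags P=1 W=1 U=1 S=0
  [1] read 0x1C idx=2: raw=0x20007 flags P=1 W=1 U=1 S=0
  [2] read 0x20 idx=23: raw=0x61006 flags P=0 W=1 U=1 S=0
  ⇒ fault: PAGE_NOT_PRESENT  — 3 lookups
#2 VA=0xE0300406902 (r,kernel):
  TLB hit vpn=0xE0300406 → PA=0x1B902

Access #0 PA: 0x1B902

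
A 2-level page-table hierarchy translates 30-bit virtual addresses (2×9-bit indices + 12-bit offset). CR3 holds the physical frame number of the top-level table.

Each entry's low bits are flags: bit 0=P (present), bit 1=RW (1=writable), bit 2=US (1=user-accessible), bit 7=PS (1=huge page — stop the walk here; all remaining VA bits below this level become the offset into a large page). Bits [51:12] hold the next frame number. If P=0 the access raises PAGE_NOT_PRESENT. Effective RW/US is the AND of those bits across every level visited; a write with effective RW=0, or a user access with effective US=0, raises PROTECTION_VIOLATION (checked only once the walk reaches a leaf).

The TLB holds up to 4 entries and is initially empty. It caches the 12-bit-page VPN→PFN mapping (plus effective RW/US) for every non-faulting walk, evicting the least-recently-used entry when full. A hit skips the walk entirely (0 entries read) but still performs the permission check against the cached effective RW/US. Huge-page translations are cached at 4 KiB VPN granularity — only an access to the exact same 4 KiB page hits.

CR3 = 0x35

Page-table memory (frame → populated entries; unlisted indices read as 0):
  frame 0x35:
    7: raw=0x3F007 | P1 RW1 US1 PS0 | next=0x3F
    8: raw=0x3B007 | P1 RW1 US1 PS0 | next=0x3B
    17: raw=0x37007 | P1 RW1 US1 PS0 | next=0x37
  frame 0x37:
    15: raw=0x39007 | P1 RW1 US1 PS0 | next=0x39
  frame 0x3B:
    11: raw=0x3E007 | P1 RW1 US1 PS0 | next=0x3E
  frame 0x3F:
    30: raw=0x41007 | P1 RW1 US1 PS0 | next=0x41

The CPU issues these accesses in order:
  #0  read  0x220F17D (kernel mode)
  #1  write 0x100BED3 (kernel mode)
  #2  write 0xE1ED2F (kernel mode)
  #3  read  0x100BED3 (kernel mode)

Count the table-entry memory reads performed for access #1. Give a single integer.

Trace:
#0 VA=0x220F17D (r,kernel):
  L0 @0x35[17] → 0x37007  P=1,RW=1,US=1,PS=0
  L1 @0x37[15] → 0x39007  P=1,RW=1,US=1,PS=0
  → PA=0x3917D  (2 entries read)
#1 VA=0x100BED3 (w,kernel):
  L0 @0x35[8] → 0x3B007  P=1,RW=1,US=1,PS=0
  L1 @0x3B[11] → 0x3E007  P=1,RW=1,US=1,PS=0
  → PA=0x3EED3  (2 entries read)
#2 VA=0xE1ED2F (w,kernel):
  L0 @0x35[7] → 0x3F007  P=1,RW=1,US=1,PS=0
  L1 @0x3F[30] → 0x41007  P=1,RW=1,US=1,PS=0
  → PA=0x41D2F  (2 entries read)
#3 VA=0x100BED3 (r,kernel):
  TLB hit vpn=0x100B → PA=0x3EED3

Entries read for #1: 2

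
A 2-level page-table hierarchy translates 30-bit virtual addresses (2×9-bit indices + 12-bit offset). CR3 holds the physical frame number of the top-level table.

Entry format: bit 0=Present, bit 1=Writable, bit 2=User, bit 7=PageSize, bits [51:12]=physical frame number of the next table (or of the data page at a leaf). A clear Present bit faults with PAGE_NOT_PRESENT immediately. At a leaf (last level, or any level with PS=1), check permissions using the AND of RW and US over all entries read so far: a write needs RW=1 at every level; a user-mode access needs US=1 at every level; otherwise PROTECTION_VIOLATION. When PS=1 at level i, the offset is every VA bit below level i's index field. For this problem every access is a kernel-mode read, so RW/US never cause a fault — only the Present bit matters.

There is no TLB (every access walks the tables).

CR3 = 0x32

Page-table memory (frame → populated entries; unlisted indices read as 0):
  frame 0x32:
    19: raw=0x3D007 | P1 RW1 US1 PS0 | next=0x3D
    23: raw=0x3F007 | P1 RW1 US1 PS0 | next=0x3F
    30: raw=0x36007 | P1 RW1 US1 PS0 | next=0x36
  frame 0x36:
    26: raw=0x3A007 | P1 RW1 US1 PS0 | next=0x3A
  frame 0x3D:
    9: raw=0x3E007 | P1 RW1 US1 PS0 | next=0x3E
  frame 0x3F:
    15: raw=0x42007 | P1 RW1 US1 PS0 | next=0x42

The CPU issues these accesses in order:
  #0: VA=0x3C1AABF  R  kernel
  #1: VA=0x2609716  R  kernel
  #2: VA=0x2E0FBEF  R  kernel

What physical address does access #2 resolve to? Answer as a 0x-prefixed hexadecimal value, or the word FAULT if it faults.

Trace:
#0 VA=0x3C1AABF (r,kernel):
  lvl0: tbl 0x32, slot 30 ⇒ 0x36007 (P1/RW1/US1/PS0)
  lvl1: tbl 0x36, slot 26 ⇒ 0x3A007 (P1/RW1/US1/PS0)
  → PA=0x3AABF  (2 entries read)
#1 VA=0x2609716 (r,kernel):
  lvl0: tbl 0x32, slot 19 ⇒ 0x3D007 (P1/RW1/US1/PS0)
  lvl1: tbl 0x3D, slot 9 ⇒ 0x3E007 (P1/RW1/US1/PS0)
  → PA=0x3E716  (2 entries read)
#2 VA=0x2E0FBEF (r,kernel):
  lvl0: tbl 0x32, slot 23 ⇒ 0x3F007 (P1/RW1/US1/PS0)
  lvl1: tbl 0x3F, slot 15 ⇒ 0x42007 (P1/RW1/US1/PS0)
  → PA=0x42BEF  (2 entries read)

Access #2 PA: 0x42BEF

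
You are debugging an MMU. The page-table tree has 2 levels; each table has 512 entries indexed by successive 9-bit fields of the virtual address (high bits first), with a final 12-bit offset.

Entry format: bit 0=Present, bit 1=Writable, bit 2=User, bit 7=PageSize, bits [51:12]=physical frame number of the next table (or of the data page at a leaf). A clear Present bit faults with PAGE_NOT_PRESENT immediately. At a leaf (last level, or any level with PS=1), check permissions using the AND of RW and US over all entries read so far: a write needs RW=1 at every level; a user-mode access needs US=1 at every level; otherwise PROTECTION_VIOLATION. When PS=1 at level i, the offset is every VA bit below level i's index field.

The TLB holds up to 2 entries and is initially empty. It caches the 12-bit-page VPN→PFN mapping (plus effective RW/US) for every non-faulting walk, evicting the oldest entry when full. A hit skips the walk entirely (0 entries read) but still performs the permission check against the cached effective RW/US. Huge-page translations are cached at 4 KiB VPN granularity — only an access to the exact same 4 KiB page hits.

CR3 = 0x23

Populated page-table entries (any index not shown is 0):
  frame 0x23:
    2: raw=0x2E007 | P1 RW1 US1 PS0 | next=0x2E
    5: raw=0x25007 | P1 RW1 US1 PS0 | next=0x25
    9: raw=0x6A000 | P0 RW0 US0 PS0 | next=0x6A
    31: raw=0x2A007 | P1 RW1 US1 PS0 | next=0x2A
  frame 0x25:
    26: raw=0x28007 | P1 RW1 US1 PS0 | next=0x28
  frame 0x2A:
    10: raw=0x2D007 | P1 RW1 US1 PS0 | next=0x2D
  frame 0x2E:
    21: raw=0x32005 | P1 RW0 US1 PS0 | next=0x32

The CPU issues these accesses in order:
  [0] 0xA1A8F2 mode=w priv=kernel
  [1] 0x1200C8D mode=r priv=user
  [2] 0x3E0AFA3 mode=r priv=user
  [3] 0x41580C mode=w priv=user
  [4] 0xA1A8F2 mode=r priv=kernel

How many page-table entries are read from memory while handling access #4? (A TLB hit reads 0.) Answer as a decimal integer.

Walk each access:
#0 VA=0xA1A8F2 (w,kernel):
  [0] read 0x23 idx=5: raw=0x25007 flags P=1 W=1 U=1 S=0
  [1] read 0x25 idx=26: raw=0x28007 flags P=1 W=1 U=1 S=0
  ✓ 0x288F2  — 2 lookups
#1 VA=0x1200C8D (r,user):
  [0] read 0x23 idx=9: raw=0x6A000 flags P=0 W=0 U=0 S=0
  → PAGE_NOT_PRESENT  (1 entries read)
#2 VA=0x3E0AFA3 (r,user):
  [0] read 0x23 idx=31: raw=0x2A007 flags P=1 W=1 U=1 S=0
  [1] read 0x2A idx=10: raw=0x2D007 flags P=1 W=1 U=1 S=0
  ✓ 0x2DFA3  — 2 lookups
#3 VA=0x41580C (w,user):
  [0] read 0x23 idx=2: raw=0x2E007 flags P=1 W=1 U=1 S=0
  [1] read 0x2E idx=21: raw=0x32005 flags P=1 W=0 U=1 S=0
  → PROTECTION_VIOLATION  (2 entries read)
#4 VA=0xA1A8F2 (r,kernel):
  TLB hit vpn=0xA1A → PA=0x288F2

Entries read for #4: 0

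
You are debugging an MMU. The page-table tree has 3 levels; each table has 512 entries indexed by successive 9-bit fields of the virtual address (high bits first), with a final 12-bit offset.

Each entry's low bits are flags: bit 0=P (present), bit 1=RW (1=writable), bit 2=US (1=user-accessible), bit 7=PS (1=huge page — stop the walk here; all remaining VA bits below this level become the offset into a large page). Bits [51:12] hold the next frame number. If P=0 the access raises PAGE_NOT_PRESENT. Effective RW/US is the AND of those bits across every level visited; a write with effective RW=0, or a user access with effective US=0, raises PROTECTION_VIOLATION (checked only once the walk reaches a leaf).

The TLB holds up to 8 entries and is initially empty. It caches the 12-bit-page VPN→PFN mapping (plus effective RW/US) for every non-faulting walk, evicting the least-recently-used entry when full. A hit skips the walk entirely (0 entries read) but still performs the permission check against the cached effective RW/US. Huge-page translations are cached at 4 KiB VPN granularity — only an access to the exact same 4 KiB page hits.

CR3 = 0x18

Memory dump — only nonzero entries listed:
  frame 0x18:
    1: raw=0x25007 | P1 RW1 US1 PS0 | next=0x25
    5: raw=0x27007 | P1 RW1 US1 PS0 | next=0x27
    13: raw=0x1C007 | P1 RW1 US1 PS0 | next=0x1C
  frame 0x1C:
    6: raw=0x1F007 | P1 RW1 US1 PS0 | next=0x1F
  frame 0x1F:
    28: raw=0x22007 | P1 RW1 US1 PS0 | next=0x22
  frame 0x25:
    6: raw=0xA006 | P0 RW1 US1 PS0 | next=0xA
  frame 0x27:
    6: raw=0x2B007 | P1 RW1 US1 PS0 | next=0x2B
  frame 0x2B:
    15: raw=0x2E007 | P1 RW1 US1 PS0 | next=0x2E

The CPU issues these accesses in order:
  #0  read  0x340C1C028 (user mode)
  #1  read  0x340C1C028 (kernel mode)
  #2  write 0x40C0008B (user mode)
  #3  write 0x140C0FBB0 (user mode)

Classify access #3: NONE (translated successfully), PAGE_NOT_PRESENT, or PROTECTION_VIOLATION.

Per-access translation:
#0 VA=0x340C1C028 (r,user):
  L0 @0x18[13] → 0x1C007  P=1,RW=1,US=1,PS=0
  L1 @0x1C[6] → 0x1F007  P=1,RW=1,US=1,PS=0
  L2 @0x1F[28] → 0x22007  P=1,RW=1,US=1,PS=0
  ✓ 0x22028  — 3 lookups
#1 VA=0x340C1C028 (r,kernel):
  TLB hit vpn=0x340C1C → PA=0x22028
#2 VA=0x40C0008B (w,user):
  L0 @0x18[1] → 0x25007  P=1,RW=1,US=1,PS=0
  L1 @0x25[6] → 0xA006  P=0,RW=1,US=1,PS=0
  ⇒ fault: PAGE_NOT_PRESENT  — 2 lookups
#3 VA=0x140C0FBB0 (w,user):
  L0 @0x18[5] → 0x27007  P=1,RW=1,US=1,PS=0
  L1 @0x27[6] → 0x2B007  P=1,RW=1,US=1,PS=0
  L2 @0x2B[15] → 0x2E007  P=1,RW=1,US=1,PS=0
  ✓ 0x2EBB0  — 3 lookups

Access #3 fault: NONE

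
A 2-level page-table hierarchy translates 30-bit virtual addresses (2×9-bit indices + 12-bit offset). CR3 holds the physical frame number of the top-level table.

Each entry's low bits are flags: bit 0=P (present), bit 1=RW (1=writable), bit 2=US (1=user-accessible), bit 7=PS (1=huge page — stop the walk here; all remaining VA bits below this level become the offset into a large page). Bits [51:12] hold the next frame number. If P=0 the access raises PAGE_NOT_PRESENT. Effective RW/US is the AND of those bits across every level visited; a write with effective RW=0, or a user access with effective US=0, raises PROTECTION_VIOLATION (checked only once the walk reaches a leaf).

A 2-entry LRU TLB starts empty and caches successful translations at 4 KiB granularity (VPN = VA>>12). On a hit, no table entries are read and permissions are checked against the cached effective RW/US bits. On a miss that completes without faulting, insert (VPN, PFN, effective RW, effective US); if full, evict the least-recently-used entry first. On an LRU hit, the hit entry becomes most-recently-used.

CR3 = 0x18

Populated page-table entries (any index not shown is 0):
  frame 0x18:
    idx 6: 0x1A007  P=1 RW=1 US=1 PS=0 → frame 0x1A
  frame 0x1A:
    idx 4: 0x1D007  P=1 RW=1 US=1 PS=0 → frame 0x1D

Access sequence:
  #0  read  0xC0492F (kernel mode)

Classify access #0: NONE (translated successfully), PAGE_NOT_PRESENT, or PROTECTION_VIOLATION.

Walk each access:
#0 VA=0xC0492F (r,kernel):
  L0: frame=0x18 idx=6 entry=0x1A007 [P=1 RW=1 US=1 PS=0]
  L1: frame=0x1A idx=4 entry=0x1D007 [P=1 RW=1 US=1 PS=0]
  ✓ 0x1D92F  — 2 lookups

Access #0 fault: NONE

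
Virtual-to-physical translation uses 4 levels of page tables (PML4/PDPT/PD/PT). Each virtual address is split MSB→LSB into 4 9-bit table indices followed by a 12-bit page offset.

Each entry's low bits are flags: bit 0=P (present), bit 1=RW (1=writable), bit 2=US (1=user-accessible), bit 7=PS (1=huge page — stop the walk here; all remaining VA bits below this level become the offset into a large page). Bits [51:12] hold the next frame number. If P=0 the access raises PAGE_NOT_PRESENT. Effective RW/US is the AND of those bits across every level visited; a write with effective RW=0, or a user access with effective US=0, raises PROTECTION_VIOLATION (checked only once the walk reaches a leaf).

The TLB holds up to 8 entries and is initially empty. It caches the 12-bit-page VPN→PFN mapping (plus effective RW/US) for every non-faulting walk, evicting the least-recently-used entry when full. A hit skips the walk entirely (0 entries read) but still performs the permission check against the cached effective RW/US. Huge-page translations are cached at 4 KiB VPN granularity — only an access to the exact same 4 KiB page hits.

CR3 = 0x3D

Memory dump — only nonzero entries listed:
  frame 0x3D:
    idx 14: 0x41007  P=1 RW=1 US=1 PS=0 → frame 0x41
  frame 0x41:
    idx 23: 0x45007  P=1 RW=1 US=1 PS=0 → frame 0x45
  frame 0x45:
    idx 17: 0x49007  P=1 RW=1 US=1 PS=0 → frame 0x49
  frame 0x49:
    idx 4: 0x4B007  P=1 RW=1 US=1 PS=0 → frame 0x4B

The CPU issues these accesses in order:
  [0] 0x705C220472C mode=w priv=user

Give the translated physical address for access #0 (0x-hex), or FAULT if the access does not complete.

Walk each access:
#0 VA=0x705C220472C (w,user):
  L0: frame=0x3D idx=14 entry=0x41007 [P=1 RW=1 US=1 PS=0]
  L1: frame=0x41 idx=23 entry=0x45007 [P=1 RW=1 US=1 PS=0]
  L2: frame=0x45 idx=17 entry=0x49007 [P=1 RW=1 US=1 PS=0]
  L3: frame=0x49 idx=4 entry=0x4B007 [P=1 RW=1 US=1 PS=0]
  → PA=0x4B72C  (4 entries read)

Access #0 PA: 0x4B72C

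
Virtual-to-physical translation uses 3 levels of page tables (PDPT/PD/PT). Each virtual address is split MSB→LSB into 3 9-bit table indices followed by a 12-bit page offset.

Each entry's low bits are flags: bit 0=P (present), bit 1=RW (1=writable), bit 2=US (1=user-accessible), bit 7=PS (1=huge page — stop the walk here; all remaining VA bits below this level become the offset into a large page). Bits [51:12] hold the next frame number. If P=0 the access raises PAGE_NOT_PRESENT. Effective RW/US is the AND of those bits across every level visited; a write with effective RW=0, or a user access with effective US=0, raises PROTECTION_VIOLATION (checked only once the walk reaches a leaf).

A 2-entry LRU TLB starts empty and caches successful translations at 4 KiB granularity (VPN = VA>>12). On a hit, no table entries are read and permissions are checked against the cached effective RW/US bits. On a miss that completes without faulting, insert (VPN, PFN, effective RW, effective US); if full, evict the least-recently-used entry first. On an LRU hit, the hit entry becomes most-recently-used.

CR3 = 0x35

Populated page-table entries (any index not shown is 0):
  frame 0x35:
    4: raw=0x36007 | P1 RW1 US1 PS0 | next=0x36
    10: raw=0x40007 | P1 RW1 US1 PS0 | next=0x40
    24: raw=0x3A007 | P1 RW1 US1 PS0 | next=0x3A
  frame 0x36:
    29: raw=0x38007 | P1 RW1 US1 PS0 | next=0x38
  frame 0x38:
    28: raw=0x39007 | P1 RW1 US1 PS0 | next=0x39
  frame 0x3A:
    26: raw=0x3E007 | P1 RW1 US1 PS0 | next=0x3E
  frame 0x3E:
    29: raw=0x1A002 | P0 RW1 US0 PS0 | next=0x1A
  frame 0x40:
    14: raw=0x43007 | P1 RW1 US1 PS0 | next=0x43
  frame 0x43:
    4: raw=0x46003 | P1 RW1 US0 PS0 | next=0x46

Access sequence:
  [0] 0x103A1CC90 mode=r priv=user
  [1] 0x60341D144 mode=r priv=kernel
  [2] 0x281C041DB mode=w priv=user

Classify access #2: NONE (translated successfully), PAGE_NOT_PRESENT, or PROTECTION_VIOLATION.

Per-access translation:
#0 VA=0x103A1CC90 (r,user):
  [0] read 0x35 idx=4: raw=0x36007 flags P=1 W=1 U=1 S=0
  [1] read 0x36 idx=29: raw=0x38007 flags P=1 W=1 U=1 S=0
  [2] read 0x38 idx=28: raw=0x39007 flags P=1 W=1 U=1 S=0
  → PA=0x39C90  (3 entries read)
#1 VA=0x60341D144 (r,kernel):
  [0] read 0x35 idx=24: raw=0x3A007 flags P=1 W=1 U=1 S=0
  [1] read 0x3A idx=26: raw=0x3E007 flags P=1 W=1 U=1 S=0
  [2] read 0x3E idx=29: raw=0x1A002 flags P=0 W=1 U=0 S=0
  ⇒ fault: PAGE_NOT_PRESENT  — 3 lookups
#2 VA=0x281C041DB (w,user):
  [0] read 0x35 idx=10: raw=0x40007 flags P=1 W=1 U=1 S=0
  [1] read 0x40 idx=14: raw=0x43007 flags P=1 W=1 U=1 S=0
  [2] read 0x43 idx=4: raw=0x46003 flags P=1 W=1 U=0 S=0
  ⇒ fault: PROTECTION_VIOLATION  — 3 lookups

Access #2 fault: PROTECTION_VIOLATION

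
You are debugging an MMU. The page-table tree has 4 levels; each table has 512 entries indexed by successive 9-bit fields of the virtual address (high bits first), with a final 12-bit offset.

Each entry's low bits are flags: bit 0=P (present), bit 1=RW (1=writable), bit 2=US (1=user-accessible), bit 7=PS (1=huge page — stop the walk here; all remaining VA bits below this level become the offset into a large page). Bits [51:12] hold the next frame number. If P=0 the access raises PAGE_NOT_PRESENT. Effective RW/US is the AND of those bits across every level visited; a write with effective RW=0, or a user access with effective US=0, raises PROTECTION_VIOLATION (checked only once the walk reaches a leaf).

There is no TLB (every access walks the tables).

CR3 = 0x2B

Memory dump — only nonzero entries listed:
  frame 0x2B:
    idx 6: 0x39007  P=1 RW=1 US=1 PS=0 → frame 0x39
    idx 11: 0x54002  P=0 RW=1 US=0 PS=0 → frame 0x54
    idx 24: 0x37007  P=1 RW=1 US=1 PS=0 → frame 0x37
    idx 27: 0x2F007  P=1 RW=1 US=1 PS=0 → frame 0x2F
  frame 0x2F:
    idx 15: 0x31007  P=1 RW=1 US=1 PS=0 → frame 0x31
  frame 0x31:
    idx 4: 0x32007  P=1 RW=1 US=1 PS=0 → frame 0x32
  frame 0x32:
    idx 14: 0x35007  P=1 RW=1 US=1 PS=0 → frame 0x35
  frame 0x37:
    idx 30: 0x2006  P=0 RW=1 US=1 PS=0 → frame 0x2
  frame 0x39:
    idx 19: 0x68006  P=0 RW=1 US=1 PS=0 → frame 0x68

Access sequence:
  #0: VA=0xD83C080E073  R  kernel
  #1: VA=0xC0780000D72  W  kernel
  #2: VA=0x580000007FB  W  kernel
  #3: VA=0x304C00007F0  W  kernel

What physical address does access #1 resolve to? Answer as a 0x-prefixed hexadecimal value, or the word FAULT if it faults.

Walk each access:
#0 VA=0xD83C080E073 (r,kernel):
  lvl0: tbl 0x2B, slot 27 ⇒ 0x2F007 (P1/RW1/US1/PS0)
  lvl1: tbl 0x2F, slot 15 ⇒ 0x31007 (P1/RW1/US1/PS0)
  lvl2: tbl 0x31, slot 4 ⇒ 0x32007 (P1/RW1/US1/PS0)
  lvl3: tbl 0x32, slot 14 ⇒ 0x35007 (P1/RW1/US1/PS0)
  ✓ 0x35073  — 4 lookups
#1 VA=0xC0780000D72 (w,kernel):
  lvl0: tbl 0x2B, slot 24 ⇒ 0x37007 (P1/RW1/US1/PS0)
  lvl1: tbl 0x37, slot 30 ⇒ 0x2006 (P0/RW1/US1/PS0)
  ⇒ fault: PAGE_NOT_PRESENT  — 2 lookups
#2 VA=0x580000007FB (w,kernel):
  lvl0: tbl 0x2B, slot 11 ⇒ 0x54002 (P0/RW1/US0/PS0)
  ⇒ fault: PAGE_NOT_PRESENT  — 1 lookups
#3 VA=0x304C00007F0 (w,kernel):
  lvl0: tbl 0x2B, slot 6 ⇒ 0x39007 (P1/RW1/US1/PS0)
  lvl1: tbl 0x39, slot 19 ⇒ 0x68006 (P0/RW1/US1/PS0)
  ⇒ fault: PAGE_NOT_PRESENT  — 2 lookups

Access #1 PA: FAULT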